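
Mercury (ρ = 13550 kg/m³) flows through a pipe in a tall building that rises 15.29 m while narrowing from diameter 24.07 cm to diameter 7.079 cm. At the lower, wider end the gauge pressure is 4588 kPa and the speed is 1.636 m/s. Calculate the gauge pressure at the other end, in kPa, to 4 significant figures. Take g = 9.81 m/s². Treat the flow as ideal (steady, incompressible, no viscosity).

Continuity gives A₁v₁ = A₂v₂, so v₂ = (455.0 cm²)/(39.36 cm²) × 1.636 m/s = 18.91 m/s.
Applying Bernoulli between the two ends and solving for P₂: P₂ = P₁ + ½ρ(v₁² − v₂²) − ρgΔh.
P₂ = 4588000 + ½·13550·(1.636² − 18.91²) − 13550·9.81·(+15.29) = 4588000 + (-2406000) − (2032000) = 149900 Pa.

P₂ ≈ 149.9 kPa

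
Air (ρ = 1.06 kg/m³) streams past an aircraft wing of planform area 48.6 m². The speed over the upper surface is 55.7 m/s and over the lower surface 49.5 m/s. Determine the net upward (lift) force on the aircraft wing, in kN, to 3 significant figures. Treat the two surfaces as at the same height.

F ≈ 16.8 kN

From P + ½ρv² = const at equal height, P_low − P_up = ½ρ(v_up² − v_low²).
ΔP = ½·1.06·(55.7² − 49.5²) = 346 Pa.
Lift = ΔP · A = 346 × 48.6 = 16800 N.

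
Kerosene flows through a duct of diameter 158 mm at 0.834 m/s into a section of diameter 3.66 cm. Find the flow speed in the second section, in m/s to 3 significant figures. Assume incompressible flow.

v₂ ≈ 15.5 m/s

By continuity, v₂ = v₁·A₁/A₂ = 0.834·(196/10.5) = 15.5 m/s.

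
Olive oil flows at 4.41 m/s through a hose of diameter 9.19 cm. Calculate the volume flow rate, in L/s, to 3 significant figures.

Q = A·v = 0.00663 m² × 4.41 m/s = 0.0293 m³/s.
Converting: 0.0293 m³/s × 1000 = 29.3 L/s.

Q = 29.3 L/s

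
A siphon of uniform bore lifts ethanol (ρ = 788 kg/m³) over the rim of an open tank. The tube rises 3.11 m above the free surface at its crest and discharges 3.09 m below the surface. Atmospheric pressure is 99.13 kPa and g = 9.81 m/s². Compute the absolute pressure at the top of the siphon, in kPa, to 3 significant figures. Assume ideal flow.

The outlet speed comes from Torricelli: v = √(2g·3.09) = 7.79 m/s.
The bore is uniform, so the speed at the crest is the same v. Bernoulli surface→crest: P_atm = P_top + ½ρv² + ρg·h_top.
P_top = 99130 − ½·788·7.79² − 788·9.81·3.11 = 51200 Pa.

P_top = 51.2 kPa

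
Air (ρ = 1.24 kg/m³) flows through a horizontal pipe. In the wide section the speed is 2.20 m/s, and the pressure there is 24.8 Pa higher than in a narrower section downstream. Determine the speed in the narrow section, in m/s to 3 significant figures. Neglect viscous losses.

v₂ ≈ 6.70 m/s

With h₁ = h₂, rearranging Bernoulli gives v₂ = √(v₁² + 2ΔP/ρ).
v₂ = √(2.20² + 2·24.8/1.24) = √(4.84 + 40.0) = 6.70 m/s.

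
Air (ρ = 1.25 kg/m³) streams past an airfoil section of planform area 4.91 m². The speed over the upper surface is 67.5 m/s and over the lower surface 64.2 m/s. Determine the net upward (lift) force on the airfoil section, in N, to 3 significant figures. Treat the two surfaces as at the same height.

From P + ½ρv² = const at equal height, P_low − P_up = ½ρ(v_up² − v_low²).
ΔP = ½·1.25·(67.5² − 64.2²) = 272 Pa.
Lift = ΔP · A = 272 × 4.91 = 1330 N.

1330 N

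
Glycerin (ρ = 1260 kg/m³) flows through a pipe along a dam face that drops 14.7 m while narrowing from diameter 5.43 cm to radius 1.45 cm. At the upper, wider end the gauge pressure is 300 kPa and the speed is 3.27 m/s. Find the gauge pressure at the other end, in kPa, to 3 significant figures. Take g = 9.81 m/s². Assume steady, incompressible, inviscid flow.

The volume flow rate is constant, so v₂ = (A₁/A₂)v₁ = (23.2/6.61)·3.27 = 11.5 m/s.
Energy conservation along the streamline gives P₂ = P₁ − ½ρ(v₂² − v₁²) − ρg(h₂ − h₁).
P₂ = 300000 + ½·1260·(3.27² − 11.5²) − 1260·9.81·(−14.7) = 300000 + (-76100) − (-182000) = 406000 Pa.

P₂ ≈ 406 kPa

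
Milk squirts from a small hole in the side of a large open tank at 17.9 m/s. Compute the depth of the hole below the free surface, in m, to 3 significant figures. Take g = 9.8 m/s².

h ≈ 16.3 m

Inverting v = √(2gh) gives h = v² / 2g.
h = 17.9²/(2·9.8) = 320/19.60 = 16.3 m.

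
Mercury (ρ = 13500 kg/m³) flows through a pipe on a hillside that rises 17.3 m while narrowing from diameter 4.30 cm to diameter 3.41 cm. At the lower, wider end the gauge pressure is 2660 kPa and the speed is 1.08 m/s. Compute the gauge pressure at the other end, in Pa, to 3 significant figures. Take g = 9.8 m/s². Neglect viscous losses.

P₂ = 359000 Pa

Continuity gives A₁v₁ = A₂v₂, so v₂ = (14.5 cm²)/(9.13 cm²) × 1.08 m/s = 1.72 m/s.
Bernoulli: P₁ + ½ρv₁² + ρg h₁ = P₂ + ½ρv₂² + ρg h₂, so P₂ = P₁ + ½ρ(v₁² − v₂²) − ρg(h₂ − h₁).
P₂ = 2660000 + ½·13500·(1.08² − 1.72²) − 13500·9.8·(+17.3) = 2660000 + (-12000) − (2290000) = 359000 Pa.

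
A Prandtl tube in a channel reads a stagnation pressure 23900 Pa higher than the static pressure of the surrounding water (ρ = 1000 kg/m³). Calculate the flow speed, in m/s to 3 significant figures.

Bernoulli between the free stream and the stagnation point: ½ρv² = P_stag − P_static.
v = √(2ΔP/ρ) = √(2·23900/1000) = 6.91 m/s.

v ≈ 6.91 m/s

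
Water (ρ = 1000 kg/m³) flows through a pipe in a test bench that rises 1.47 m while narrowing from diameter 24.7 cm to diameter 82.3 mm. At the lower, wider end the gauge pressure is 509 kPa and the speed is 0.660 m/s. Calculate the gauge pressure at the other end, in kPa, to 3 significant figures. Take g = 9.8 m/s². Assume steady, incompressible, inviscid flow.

Mass conservation (A₁v₁ = A₂v₂) gives v₂ = 0.660 × 479/53.2 = 5.94 m/s.
Bernoulli: P₁ + ½ρv₁² + ρg h₁ = P₂ + ½ρv₂² + ρg h₂, so P₂ = P₁ + ½ρ(v₁² − v₂²) − ρg(h₂ − h₁).
P₂ = 509000 + ½·1000·(0.660² − 5.94²) − 1000·9.8·(+1.47) = 509000 + (-17500) − (14400) = 477000 Pa.

P₂ ≈ 477 kPa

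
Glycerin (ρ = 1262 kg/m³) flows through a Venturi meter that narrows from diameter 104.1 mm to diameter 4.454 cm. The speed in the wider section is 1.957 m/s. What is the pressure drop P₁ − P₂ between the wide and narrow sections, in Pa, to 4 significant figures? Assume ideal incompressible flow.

The volume flow rate is constant, so v₂ = (A₁/A₂)v₁ = (85.11/15.58)·1.957 = 10.69 m/s.
With no height change, Bernoulli's equation is P₁ + ½ρv₁² = P₂ + ½ρv₂².
P₁ − P₂ = ½·1262·(10.69² − 1.957²) = ½·1262·110.5 = 69700 Pa.

69700 Pa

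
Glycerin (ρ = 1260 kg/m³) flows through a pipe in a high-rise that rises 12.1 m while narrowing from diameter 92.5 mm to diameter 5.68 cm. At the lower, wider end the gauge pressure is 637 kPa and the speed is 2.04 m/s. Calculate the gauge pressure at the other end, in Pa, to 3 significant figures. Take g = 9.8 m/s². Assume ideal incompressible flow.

P₂ ≈ 472000 Pa

Mass conservation (A₁v₁ = A₂v₂) gives v₂ = 2.04 × 67.2/25.3 = 5.41 m/s.
Applying Bernoulli between the two ends and solving for P₂: P₂ = P₁ + ½ρ(v₁² − v₂²) − ρgΔh.
P₂ = 637000 + ½·1260·(2.04² − 5.41²) − 1260·9.8·(+12.1) = 637000 + (-15800) − (149000) = 472000 Pa.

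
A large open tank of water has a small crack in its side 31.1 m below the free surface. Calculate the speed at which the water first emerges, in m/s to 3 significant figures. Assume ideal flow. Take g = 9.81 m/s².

Bernoulli from surface to hole (P equal, v_surface ≈ 0): v = √(2gh) = √(2×9.81×31.1) = 24.7 m/s.

v = 24.7 m/s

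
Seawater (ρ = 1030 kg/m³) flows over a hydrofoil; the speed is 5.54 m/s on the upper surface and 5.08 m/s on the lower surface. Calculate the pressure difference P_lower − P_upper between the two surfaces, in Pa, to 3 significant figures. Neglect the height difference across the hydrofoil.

With negligible Δh, P + ½ρv² is constant, so P_low − P_up = ½ρ(v_up² − v_low²).
ΔP = ½·1030·(5.54² − 5.08²) = 2520 Pa.

2520 Pa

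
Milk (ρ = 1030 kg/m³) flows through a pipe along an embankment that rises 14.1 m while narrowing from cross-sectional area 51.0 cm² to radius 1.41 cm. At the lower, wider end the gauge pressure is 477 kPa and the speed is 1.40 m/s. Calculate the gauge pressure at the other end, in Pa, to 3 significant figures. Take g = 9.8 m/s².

P₂ = 268000 Pa

The volume flow rate is constant, so v₂ = (A₁/A₂)v₁ = (51.0/6.25)·1.40 = 11.4 m/s.
Applying Bernoulli between the two ends and solving for P₂: P₂ = P₁ + ½ρ(v₁² − v₂²) − ρgΔh.
P₂ = 477000 + ½·1030·(1.40² − 11.4²) − 1030·9.8·(+14.1) = 477000 + (-66300) − (142000) = 268000 Pa.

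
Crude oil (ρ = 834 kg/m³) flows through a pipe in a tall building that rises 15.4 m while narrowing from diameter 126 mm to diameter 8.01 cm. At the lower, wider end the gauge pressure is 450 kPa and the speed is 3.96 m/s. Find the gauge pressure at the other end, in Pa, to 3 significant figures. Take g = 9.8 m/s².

P₂ ≈ 291000 Pa

Continuity gives A₁v₁ = A₂v₂, so v₂ = (125 cm²)/(50.4 cm²) × 3.96 m/s = 9.80 m/s.
Applying Bernoulli between the two ends and solving for P₂: P₂ = P₁ + ½ρ(v₁² − v₂²) − ρgΔh.
P₂ = 450000 + ½·834·(3.96² − 9.80²) − 834·9.8·(+15.4) = 450000 + (-33500) − (126000) = 291000 Pa.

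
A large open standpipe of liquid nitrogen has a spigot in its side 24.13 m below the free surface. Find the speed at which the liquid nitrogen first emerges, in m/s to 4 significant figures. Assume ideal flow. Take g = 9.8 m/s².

v ≈ 21.75 m/s

Torricelli's result v = √(2gh) gives v = √(2·9.8·24.13) = 21.75 m/s.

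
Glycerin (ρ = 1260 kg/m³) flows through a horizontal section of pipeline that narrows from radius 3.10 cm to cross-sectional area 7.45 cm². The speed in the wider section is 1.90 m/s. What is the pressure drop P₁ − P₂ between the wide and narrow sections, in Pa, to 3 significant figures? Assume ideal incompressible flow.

35100 Pa

Continuity gives A₁v₁ = A₂v₂, so v₂ = (30.2 cm²)/(7.45 cm²) × 1.90 m/s = 7.70 m/s.
With no height change, Bernoulli's equation is P₁ + ½ρv₁² = P₂ + ½ρv₂².
P₁ − P₂ = ½·1260·(7.70² − 1.90²) = ½·1260·55.7 = 35100 Pa.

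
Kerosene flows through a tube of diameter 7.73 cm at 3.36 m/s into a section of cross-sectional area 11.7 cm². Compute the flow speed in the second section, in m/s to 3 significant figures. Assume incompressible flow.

v₂ = 13.5 m/s

Continuity gives A₁v₁ = A₂v₂, so v₂ = (46.9 cm²)/(11.7 cm²) × 3.36 m/s = 13.5 m/s.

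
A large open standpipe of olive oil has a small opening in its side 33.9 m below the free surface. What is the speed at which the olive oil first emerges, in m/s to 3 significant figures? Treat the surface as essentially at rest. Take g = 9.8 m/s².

v = 25.8 m/s

Bernoulli from surface to hole (P equal, v_surface ≈ 0): v = √(2gh) = √(2×9.8×33.9) = 25.8 m/s.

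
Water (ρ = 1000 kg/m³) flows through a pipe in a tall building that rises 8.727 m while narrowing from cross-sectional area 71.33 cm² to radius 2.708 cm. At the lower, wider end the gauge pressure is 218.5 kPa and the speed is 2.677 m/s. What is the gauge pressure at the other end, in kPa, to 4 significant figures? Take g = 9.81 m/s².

Continuity gives A₁v₁ = A₂v₂, so v₂ = (71.33 cm²)/(23.04 cm²) × 2.677 m/s = 8.288 m/s.
Applying Bernoulli between the two ends and solving for P₂: P₂ = P₁ + ½ρ(v₁² − v₂²) − ρgΔh.
P₂ = 218500 + ½·1000·(2.677² − 8.288²) − 1000·9.81·(+8.727) = 218500 + (-30770) − (85610) = 102100 Pa.

102.1 kPa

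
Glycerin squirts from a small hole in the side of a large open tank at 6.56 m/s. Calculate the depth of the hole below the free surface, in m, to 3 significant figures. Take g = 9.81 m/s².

Inverting v = √(2gh) gives h = v² / 2g.
h = 6.56²/(2·9.81) = 43.0/19.62 = 2.19 m.

2.19 m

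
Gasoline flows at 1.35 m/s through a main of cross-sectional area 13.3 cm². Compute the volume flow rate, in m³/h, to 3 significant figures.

Q ≈ 6.46 m³/h

Q = A·v = 0.00133 m² × 1.35 m/s = 0.00180 m³/s.
Converting: 0.00180 m³/s × 3600 = 6.46 m³/h.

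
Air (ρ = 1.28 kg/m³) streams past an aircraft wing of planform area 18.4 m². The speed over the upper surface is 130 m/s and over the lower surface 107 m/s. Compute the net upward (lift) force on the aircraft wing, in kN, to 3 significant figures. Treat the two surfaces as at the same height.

F ≈ 64.2 kN

The faster flow above has the lower pressure; Bernoulli (same height) gives ΔP = ½ρ(v_up² − v_low²).
ΔP = ½·1.28·(130² − 107²) = 3490 Pa.
Lift = ΔP · A = 3490 × 18.4 = 64200 N.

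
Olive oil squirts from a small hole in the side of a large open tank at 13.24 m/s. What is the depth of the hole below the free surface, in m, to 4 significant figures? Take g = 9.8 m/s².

For a small hole in a large open tank, ½v² = gh, giving h = v²/(2g).
h = 13.24²/(2·9.8) = 175.3/19.60 = 8.944 m.

h = 8.944 m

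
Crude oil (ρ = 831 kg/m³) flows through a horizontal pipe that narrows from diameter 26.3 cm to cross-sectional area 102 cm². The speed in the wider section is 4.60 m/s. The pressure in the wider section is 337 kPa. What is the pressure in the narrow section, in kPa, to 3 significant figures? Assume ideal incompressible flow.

P₂ ≈ 96.4 kPa

Continuity gives A₁v₁ = A₂v₂, so v₂ = (543 cm²)/(102 cm²) × 4.60 m/s = 24.5 m/s.
The pipe is horizontal, so Bernoulli reduces to P₁ + ½ρv₁² = P₂ + ½ρv₂².
P₂ = P₁ − ½ρ(v₂² − v₁²) = 337000 − ½·831·(24.5² − 4.60²) = 337000 − 241000 = 96400 Pa.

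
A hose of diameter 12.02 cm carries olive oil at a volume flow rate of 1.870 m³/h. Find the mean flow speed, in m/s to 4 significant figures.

Q = 1.870 m³/h = 0.0005194 m³/s.
v = Q/A = 0.0005194 / 0.01135 = 0.04578 m/s.

v ≈ 0.04578 m/s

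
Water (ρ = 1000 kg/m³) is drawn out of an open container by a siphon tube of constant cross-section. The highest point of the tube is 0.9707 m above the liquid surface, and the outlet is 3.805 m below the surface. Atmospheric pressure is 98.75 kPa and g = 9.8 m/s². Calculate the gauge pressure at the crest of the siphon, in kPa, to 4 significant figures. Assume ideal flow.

P_gauge ≈ -46.80 kPa

The outlet speed comes from Torricelli: v = √(2g·3.805) = 8.636 m/s.
With constant cross-section the crest speed equals v; applying Bernoulli from the surface up to the crest, P_top = P_atm − ½ρv² − ρg·h_top.
P_top = 98750 − ½·1000·8.636² − 1000·9.8·0.9707 = 51950 Pa. So P_gauge = P_top − P_atm = -46800 Pa.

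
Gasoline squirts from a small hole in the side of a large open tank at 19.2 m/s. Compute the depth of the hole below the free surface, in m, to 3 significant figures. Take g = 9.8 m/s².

18.8 m

For a small hole in a large open tank, ½v² = gh, giving h = v²/(2g).
h = 19.2²/(2·9.8) = 369/19.60 = 18.8 m.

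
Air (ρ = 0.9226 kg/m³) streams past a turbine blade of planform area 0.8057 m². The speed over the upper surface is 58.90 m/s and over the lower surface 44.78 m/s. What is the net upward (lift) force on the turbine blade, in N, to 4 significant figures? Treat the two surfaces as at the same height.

F ≈ 544.1 N

The faster flow above has the lower pressure; Bernoulli (same height) gives ΔP = ½ρ(v_up² − v_low²).
ΔP = ½·0.9226·(58.90² − 44.78²) = 675.3 Pa.
Lift = ΔP · A = 675.3 × 0.8057 = 544.1 N.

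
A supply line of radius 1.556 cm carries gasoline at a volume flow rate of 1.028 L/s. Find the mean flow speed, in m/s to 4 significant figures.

v ≈ 1.352 m/s

Q = 1.028 L/s = 0.001028 m³/s.
v = Q/A = 0.001028 / 0.0007606 = 1.352 m/s.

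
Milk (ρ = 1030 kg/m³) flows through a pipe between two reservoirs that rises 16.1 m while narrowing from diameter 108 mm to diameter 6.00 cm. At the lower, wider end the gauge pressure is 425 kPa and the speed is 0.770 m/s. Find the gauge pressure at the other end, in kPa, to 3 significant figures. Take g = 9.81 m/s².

The volume flow rate is constant, so v₂ = (A₁/A₂)v₁ = (91.6/28.3)·0.770 = 2.49 m/s.
Applying Bernoulli between the two ends and solving for P₂: P₂ = P₁ + ½ρ(v₁² − v₂²) − ρgΔh.
P₂ = 425000 + ½·1030·(0.770² − 2.49²) − 1030·9.81·(+16.1) = 425000 + (-2900) − (163000) = 259000 Pa.

P₂ ≈ 259 kPa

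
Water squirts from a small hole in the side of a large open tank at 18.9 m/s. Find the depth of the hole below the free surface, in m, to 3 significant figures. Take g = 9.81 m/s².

Inverting v = √(2gh) gives h = v² / 2g.
h = 18.9²/(2·9.81) = 357/19.62 = 18.2 m.

h = 18.2 m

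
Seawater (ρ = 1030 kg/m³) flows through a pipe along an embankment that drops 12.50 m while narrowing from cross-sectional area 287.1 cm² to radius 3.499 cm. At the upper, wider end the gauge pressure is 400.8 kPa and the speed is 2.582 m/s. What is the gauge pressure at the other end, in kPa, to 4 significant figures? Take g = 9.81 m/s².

By continuity, v₂ = v₁·A₁/A₂ = 2.582·(287.1/38.46) = 19.27 m/s.
Applying Bernoulli between the two ends and solving for P₂: P₂ = P₁ + ½ρ(v₁² − v₂²) − ρgΔh.
P₂ = 400800 + ½·1030·(2.582² − 19.27²) − 1030·9.81·(−12.50) = 400800 + (-187900) − (-126300) = 339200 Pa.

P₂ ≈ 339.2 kPa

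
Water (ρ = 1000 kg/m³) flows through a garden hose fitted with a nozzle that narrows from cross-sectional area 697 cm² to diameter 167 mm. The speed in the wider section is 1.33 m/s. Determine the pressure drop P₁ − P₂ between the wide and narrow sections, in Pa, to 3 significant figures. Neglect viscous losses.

Continuity gives A₁v₁ = A₂v₂, so v₂ = (697 cm²)/(219 cm²) × 1.33 m/s = 4.23 m/s.
Along the horizontal streamline, P + ½ρv² is constant.
P₁ − P₂ = ½·1000·(4.23² − 1.33²) = ½·1000·16.1 = 8070 Pa.

ΔP = 8070 Pa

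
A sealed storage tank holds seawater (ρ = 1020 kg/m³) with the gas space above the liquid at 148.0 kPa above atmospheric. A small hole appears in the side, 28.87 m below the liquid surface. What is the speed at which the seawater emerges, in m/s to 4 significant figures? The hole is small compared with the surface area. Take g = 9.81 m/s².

Take point 1 at the surface (v₁ ≈ 0) and point 2 at the hole (at atmospheric pressure). Bernoulli: P₁ + ρg h = P_atm + ½ρv₂².
With P₁ − P_atm = 148000 Pa, v₂ = √(2gh + 2ΔP/ρ) = √(2·9.81·28.87 + 2·148000/1020) = 29.27 m/s.

29.27 m/s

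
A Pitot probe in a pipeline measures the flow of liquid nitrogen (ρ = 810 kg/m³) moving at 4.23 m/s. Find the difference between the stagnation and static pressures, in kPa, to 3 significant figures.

ΔP = 7.25 kPa

Bernoulli between the free stream and the stagnation point: ½ρv² = P_stag − P_static.
ΔP = ½·810·4.23² = 7250 Pa.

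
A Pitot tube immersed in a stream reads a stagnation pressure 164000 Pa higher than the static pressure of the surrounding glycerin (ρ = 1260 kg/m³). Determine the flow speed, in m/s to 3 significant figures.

v ≈ 16.1 m/s

The dynamic pressure equals the rise in static pressure at the stagnation point: ΔP = ½ρv².
v = √(2ΔP/ρ) = √(2·164000/1260) = 16.1 m/s.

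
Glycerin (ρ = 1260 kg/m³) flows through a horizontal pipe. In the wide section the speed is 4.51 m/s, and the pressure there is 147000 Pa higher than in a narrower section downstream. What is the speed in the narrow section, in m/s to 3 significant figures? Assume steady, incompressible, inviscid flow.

v₂ ≈ 15.9 m/s

With h₁ = h₂, rearranging Bernoulli gives v₂ = √(v₁² + 2ΔP/ρ).
v₂ = √(4.51² + 2·147000/1260) = √(20.3 + 233) = 15.9 m/s.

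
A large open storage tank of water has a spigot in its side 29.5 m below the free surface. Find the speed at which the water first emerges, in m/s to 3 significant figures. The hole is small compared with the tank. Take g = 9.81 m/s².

24.1 m/s

Torricelli's result v = √(2gh) gives v = √(2·9.81·29.5) = 24.1 m/s.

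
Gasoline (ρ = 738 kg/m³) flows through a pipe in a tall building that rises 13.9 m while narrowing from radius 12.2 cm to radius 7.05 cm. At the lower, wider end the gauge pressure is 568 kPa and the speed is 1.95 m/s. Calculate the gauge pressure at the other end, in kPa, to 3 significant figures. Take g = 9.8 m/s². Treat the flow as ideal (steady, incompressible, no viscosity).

P₂ ≈ 456 kPa

Continuity gives A₁v₁ = A₂v₂, so v₂ = (468 cm²)/(156 cm²) × 1.95 m/s = 5.84 m/s.
Energy conservation along the streamline gives P₂ = P₁ − ½ρ(v₂² − v₁²) − ρg(h₂ − h₁).
P₂ = 568000 + ½·738·(1.95² − 5.84²) − 738·9.8·(+13.9) = 568000 + (-11200) − (101000) = 456000 Pa.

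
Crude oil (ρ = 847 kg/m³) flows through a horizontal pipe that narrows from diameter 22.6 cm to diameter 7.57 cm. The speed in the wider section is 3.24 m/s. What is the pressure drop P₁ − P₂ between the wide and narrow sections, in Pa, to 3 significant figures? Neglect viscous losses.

ΔP ≈ 349000 Pa

The volume flow rate is constant, so v₂ = (A₁/A₂)v₁ = (401/45.0)·3.24 = 28.9 m/s.
Bernoulli (h₁ = h₂): P₁ − P₂ = ½ρ(v₂² − v₁²).
P₁ − P₂ = ½·847·(28.9² − 3.24²) = ½·847·823 = 349000 Pa.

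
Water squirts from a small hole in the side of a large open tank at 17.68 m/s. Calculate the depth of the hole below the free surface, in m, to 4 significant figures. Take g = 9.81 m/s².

Inverting v = √(2gh) gives h = v² / 2g.
h = 17.68²/(2·9.81) = 312.6/19.62 = 15.93 m.

h ≈ 15.93 m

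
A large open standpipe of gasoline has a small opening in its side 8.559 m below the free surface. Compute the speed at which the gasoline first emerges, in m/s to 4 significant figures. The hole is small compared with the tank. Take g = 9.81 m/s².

12.96 m/s

With the surface at rest and both surface and jet at atmospheric pressure, Bernoulli gives ρg h = ½ρv², so v = √(2gh) = √(2·9.81·8.559) = 12.96 m/s.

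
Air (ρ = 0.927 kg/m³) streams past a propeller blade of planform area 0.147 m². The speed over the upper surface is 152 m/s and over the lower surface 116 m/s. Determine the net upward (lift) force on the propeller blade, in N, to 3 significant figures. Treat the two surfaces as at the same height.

With equal heights on the two surfaces, Bernoulli gives P_lower − P_upper = ½ρ(v_upper² − v_lower²).
ΔP = ½·0.927·(152² − 116²) = 4470 Pa.
Lift = ΔP · A = 4470 × 0.147 = 657 N.

F ≈ 657 N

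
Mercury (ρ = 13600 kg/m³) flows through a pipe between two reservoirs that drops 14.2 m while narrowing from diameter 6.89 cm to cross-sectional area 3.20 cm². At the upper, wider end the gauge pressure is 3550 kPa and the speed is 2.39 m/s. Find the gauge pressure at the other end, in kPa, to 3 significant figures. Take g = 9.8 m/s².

P₂ = 208 kPa

The volume flow rate is constant, so v₂ = (A₁/A₂)v₁ = (37.3/3.20)·2.39 = 27.8 m/s.
Energy conservation along the streamline gives P₂ = P₁ − ½ρ(v₂² − v₁²) − ρg(h₂ − h₁).
P₂ = 3550000 + ½·13600·(2.39² − 27.8²) − 13600·9.8·(−14.2) = 3550000 + (-5230000) − (-1890000) = 208000 Pa.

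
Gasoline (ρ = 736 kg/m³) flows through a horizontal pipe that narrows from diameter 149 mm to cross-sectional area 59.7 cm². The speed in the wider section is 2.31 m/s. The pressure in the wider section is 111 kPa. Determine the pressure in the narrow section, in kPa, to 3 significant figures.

Continuity gives A₁v₁ = A₂v₂, so v₂ = (174 cm²)/(59.7 cm²) × 2.31 m/s = 6.75 m/s.
Bernoulli (h₁ = h₂): P₁ − P₂ = ½ρ(v₂² − v₁²).
P₂ = P₁ − ½ρ(v₂² − v₁²) = 111000 − ½·736·(6.75² − 2.31²) = 111000 − 14800 = 96200 Pa.

P₂ ≈ 96.2 kPa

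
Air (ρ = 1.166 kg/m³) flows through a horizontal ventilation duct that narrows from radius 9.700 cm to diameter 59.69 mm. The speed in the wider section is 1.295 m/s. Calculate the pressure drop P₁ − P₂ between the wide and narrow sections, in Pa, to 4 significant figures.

ΔP = 108.1 Pa

Continuity gives A₁v₁ = A₂v₂, so v₂ = (295.6 cm²)/(27.98 cm²) × 1.295 m/s = 13.68 m/s.
With no height change, Bernoulli's equation is P₁ + ½ρv₁² = P₂ + ½ρv₂².
P₁ − P₂ = ½·1.166·(13.68² − 1.295²) = ½·1.166·185.5 = 108.1 Pa.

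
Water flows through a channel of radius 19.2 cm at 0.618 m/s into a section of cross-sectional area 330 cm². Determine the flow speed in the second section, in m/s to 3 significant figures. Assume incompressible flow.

The volume flow rate is constant, so v₂ = (A₁/A₂)v₁ = (1160/330)·0.618 = 2.17 m/s.

v₂ = 2.17 m/s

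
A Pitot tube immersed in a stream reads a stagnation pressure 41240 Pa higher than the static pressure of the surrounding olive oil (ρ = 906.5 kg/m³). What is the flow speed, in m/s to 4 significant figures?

Bernoulli between the free stream and the stagnation point: ½ρv² = P_stag − P_static.
v = √(2ΔP/ρ) = √(2·41240/906.5) = 9.539 m/s.

v ≈ 9.539 m/s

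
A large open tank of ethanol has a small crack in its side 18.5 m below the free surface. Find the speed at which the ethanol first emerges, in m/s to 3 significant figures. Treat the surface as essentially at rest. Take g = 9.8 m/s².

With the surface at rest and both surface and jet at atmospheric pressure, Bernoulli gives ρg h = ½ρv², so v = √(2gh) = √(2·9.8·18.5) = 19.0 m/s.

19.0 m/s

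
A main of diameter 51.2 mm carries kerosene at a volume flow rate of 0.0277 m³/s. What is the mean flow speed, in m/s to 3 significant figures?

Q = 0.0277 m³/s = 0.0277 m³/s.
v = Q/A = 0.0277 / 0.00206 = 13.5 m/s.

v = 13.5 m/s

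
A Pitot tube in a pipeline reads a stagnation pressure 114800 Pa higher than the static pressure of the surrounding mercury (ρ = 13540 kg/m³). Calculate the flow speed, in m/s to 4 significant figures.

The dynamic pressure equals the rise in static pressure at the stagnation point: ΔP = ½ρv².
v = √(2ΔP/ρ) = √(2·114800/13540) = 4.118 m/s.

4.118 m/s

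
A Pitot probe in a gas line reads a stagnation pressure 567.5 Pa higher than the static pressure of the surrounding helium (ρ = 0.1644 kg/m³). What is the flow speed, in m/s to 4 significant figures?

The dynamic pressure equals the rise in static pressure at the stagnation point: ΔP = ½ρv².
v = √(2ΔP/ρ) = √(2·567.5/0.1644) = 83.09 m/s.

v ≈ 83.09 m/s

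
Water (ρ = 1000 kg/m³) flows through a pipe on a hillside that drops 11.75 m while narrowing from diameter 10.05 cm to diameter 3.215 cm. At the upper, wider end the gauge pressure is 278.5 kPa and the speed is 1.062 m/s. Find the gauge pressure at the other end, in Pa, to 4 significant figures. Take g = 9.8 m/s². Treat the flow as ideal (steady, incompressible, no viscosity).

Mass conservation (A₁v₁ = A₂v₂) gives v₂ = 1.062 × 79.33/8.118 = 10.38 m/s.
Applying Bernoulli between the two ends and solving for P₂: P₂ = P₁ + ½ρ(v₁² − v₂²) − ρgΔh.
P₂ = 278500 + ½·1000·(1.062² − 10.38²) − 1000·9.8·(−11.75) = 278500 + (-53280) − (-115200) = 340400 Pa.

P₂ ≈ 340400 Pa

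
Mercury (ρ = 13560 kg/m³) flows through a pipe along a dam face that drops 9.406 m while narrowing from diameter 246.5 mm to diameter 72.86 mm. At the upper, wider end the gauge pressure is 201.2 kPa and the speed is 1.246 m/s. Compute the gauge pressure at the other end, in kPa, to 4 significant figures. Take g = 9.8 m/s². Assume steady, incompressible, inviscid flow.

82.63 kPa

Mass conservation (A₁v₁ = A₂v₂) gives v₂ = 1.246 × 477.2/41.69 = 14.26 m/s.
Bernoulli: P₁ + ½ρv₁² + ρg h₁ = P₂ + ½ρv₂² + ρg h₂, so P₂ = P₁ + ½ρ(v₁² − v₂²) − ρg(h₂ − h₁).
P₂ = 201200 + ½·13560·(1.246² − 14.26²) − 13560·9.8·(−9.406) = 201200 + (-1369000) − (-1250000) = 82630 Pa.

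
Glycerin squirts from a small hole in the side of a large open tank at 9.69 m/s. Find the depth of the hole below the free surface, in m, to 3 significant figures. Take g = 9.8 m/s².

h ≈ 4.79 m

Torricelli: v = √(2gh), so h = v²/(2g).
h = 9.69²/(2·9.8) = 93.9/19.60 = 4.79 m.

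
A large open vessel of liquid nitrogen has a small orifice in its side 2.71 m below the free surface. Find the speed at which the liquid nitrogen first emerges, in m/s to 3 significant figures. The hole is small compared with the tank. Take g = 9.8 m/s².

With the surface at rest and both surface and jet at atmospheric pressure, Bernoulli gives ρg h = ½ρv², so v = √(2gh) = √(2·9.8·2.71) = 7.29 m/s.

v = 7.29 m/s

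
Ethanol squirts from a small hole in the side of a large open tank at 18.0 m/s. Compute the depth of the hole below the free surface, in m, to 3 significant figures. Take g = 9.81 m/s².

h ≈ 16.5 m

Torricelli: v = √(2gh), so h = v²/(2g).
h = 18.0²/(2·9.81) = 324/19.62 = 16.5 m.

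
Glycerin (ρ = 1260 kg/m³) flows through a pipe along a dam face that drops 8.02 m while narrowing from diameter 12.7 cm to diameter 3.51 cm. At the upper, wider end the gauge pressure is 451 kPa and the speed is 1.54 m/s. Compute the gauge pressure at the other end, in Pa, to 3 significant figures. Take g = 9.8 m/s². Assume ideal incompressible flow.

P₂ ≈ 295000 Pa

Mass conservation (A₁v₁ = A₂v₂) gives v₂ = 1.54 × 127/9.68 = 20.2 m/s.
Applying Bernoulli between the two ends and solving for P₂: P₂ = P₁ + ½ρ(v₁² − v₂²) − ρgΔh.
P₂ = 451000 + ½·1260·(1.54² − 20.2²) − 1260·9.8·(−8.02) = 451000 + (-255000) − (-99000) = 295000 Pa.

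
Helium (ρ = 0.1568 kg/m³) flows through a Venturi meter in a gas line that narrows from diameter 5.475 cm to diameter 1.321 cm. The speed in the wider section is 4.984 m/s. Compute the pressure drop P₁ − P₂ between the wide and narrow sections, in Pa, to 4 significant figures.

Continuity gives A₁v₁ = A₂v₂, so v₂ = (23.54 cm²)/(1.371 cm²) × 4.984 m/s = 85.61 m/s.
Bernoulli (h₁ = h₂): P₁ − P₂ = ½ρ(v₂² − v₁²).
P₁ − P₂ = ½·0.1568·(85.61² − 4.984²) = ½·0.1568·7305 = 572.7 Pa.

ΔP = 572.7 Pa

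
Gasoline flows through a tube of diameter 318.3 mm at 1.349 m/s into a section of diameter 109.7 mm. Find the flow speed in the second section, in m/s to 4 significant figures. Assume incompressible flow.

v₂ ≈ 11.36 m/s

Continuity gives A₁v₁ = A₂v₂, so v₂ = (795.7 cm²)/(94.52 cm²) × 1.349 m/s = 11.36 m/s.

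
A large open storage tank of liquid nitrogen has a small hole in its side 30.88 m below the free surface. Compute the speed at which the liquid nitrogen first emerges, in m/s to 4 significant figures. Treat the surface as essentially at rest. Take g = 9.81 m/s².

Bernoulli from surface to hole (P equal, v_surface ≈ 0): v = √(2gh) = √(2×9.81×30.88) = 24.61 m/s.

v ≈ 24.61 m/s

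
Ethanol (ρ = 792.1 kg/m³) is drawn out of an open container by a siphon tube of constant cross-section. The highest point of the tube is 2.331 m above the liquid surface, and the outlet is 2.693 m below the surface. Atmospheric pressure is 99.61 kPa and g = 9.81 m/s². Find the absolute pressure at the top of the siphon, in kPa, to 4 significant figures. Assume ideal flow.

From the surface to the outlet (both open to atmosphere, surface at rest): v = √(2g·h_out) = √(2·9.81·2.693) = 7.269 m/s.
The bore is uniform, so the speed at the crest is the same v. Bernoulli surface→crest: P_atm = P_top + ½ρv² + ρg·h_top.
P_top = 99610 − ½·792.1·7.269² − 792.1·9.81·2.331 = 60570 Pa.

P_top ≈ 60.57 kPa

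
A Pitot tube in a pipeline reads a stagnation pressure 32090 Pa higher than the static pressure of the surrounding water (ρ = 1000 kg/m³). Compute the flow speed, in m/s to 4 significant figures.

v = 8.011 m/s

Bernoulli between the free stream and the stagnation point: ½ρv² = P_stag − P_static.
v = √(2ΔP/ρ) = √(2·32090/1000) = 8.011 m/s.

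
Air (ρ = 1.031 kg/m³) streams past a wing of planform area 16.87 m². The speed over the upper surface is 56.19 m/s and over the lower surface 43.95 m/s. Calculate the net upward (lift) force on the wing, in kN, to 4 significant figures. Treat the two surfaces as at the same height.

The faster flow above has the lower pressure; Bernoulli (same height) gives ΔP = ½ρ(v_up² − v_low²).
ΔP = ½·1.031·(56.19² − 43.95²) = 631.9 Pa.
Lift = ΔP · A = 631.9 × 16.87 = 10660 N.

10.66 kN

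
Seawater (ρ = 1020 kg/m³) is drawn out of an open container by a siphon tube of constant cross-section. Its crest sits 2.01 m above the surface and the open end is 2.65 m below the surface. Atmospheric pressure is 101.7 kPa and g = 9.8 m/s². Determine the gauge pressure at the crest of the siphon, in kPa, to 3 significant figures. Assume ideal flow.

P_gauge ≈ -46.6 kPa

The outlet speed comes from Torricelli: v = √(2g·2.65) = 7.21 m/s.
With constant cross-section the crest speed equals v; applying Bernoulli from the surface up to the crest, P_top = P_atm − ½ρv² − ρg·h_top.
P_top = 101700 − ½·1020·7.21² − 1020·9.8·2.01 = 55100 Pa. So P_gauge = P_top − P_atm = -46600 Pa.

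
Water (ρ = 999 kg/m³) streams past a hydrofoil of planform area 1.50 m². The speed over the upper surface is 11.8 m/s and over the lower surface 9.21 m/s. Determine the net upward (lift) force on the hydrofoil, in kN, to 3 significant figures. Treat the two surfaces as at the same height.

F ≈ 40.8 kN

With equal heights on the two surfaces, Bernoulli gives P_lower − P_upper = ½ρ(v_upper² − v_lower²).
ΔP = ½·999·(11.8² − 9.21²) = 27200 Pa.
Lift = ΔP · A = 27200 × 1.50 = 40800 N.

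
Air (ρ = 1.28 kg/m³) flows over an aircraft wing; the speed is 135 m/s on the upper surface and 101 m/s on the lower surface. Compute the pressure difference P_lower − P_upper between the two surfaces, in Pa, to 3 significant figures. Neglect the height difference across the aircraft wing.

ΔP = 5140 Pa

The pressure is lower where the speed is higher: ΔP = ½ρ(v_up² − v_low²).
ΔP = ½·1.28·(135² − 101²) = 5140 Pa.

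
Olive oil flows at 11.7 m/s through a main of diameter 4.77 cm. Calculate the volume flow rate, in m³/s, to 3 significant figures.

Q = A·v = 0.00179 m² × 11.7 m/s = 0.0209 m³/s.

0.0209 m³/s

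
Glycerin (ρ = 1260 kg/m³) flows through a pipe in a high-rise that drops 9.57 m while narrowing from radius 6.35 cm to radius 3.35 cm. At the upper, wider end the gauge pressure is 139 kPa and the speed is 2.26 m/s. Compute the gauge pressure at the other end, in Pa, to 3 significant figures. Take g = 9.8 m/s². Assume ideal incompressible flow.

P₂ ≈ 219000 Pa

Mass conservation (A₁v₁ = A₂v₂) gives v₂ = 2.26 × 127/35.3 = 8.12 m/s.
Energy conservation along the streamline gives P₂ = P₁ − ½ρ(v₂² − v₁²) − ρg(h₂ − h₁).
P₂ = 139000 + ½·1260·(2.26² − 8.12²) − 1260·9.8·(−9.57) = 139000 + (-38300) − (-118000) = 219000 Pa.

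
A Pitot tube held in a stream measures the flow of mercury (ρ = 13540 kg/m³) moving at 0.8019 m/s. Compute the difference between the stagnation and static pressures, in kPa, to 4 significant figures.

ΔP ≈ 4.353 kPa

At the stagnation point the flow is brought to rest, so Bernoulli gives P_stag − P_static = ½ρv².
ΔP = ½·13540·0.8019² = 4353 Pa.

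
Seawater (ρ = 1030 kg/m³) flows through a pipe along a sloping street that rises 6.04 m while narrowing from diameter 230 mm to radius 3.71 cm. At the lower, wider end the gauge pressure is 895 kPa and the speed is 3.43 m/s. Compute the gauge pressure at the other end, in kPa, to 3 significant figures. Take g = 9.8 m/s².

281 kPa

Mass conservation (A₁v₁ = A₂v₂) gives v₂ = 3.43 × 415/43.2 = 33.0 m/s.
Applying Bernoulli between the two ends and solving for P₂: P₂ = P₁ + ½ρ(v₁² − v₂²) − ρgΔh.
P₂ = 895000 + ½·1030·(3.43² − 33.0²) − 1030·9.8·(+6.04) = 895000 + (-553000) − (61000) = 281000 Pa.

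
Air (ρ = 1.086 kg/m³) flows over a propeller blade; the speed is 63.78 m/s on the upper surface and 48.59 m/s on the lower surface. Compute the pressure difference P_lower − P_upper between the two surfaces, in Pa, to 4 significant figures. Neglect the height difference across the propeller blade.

Bernoulli (same height): P_lower − P_upper = ½ρ(v_upper² − v_lower²).
ΔP = ½·1.086·(63.78² − 48.59²) = 926.8 Pa.

926.8 Pa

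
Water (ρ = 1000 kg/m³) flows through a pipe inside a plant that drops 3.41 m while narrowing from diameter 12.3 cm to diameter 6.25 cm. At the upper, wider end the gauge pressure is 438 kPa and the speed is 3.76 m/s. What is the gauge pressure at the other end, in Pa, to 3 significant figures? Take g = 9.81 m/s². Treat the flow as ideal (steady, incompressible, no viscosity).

By continuity, v₂ = v₁·A₁/A₂ = 3.76·(119/30.7) = 14.6 m/s.
Applying Bernoulli between the two ends and solving for P₂: P₂ = P₁ + ½ρ(v₁² − v₂²) − ρgΔh.
P₂ = 438000 + ½·1000·(3.76² − 14.6²) − 1000·9.81·(−3.41) = 438000 + (-99000) − (-33500) = 372000 Pa.

P₂ ≈ 372000 Pa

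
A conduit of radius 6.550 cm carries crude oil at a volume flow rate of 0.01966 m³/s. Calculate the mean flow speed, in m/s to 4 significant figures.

Q = 0.01966 m³/s = 0.01966 m³/s.
v = Q/A = 0.01966 / 0.01348 = 1.459 m/s.

1.459 m/s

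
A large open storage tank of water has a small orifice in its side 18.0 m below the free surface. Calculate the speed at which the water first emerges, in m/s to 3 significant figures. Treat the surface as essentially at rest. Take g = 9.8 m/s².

v ≈ 18.8 m/s

Bernoulli from surface to hole (P equal, v_surface ≈ 0): v = √(2gh) = √(2×9.8×18.0) = 18.8 m/s.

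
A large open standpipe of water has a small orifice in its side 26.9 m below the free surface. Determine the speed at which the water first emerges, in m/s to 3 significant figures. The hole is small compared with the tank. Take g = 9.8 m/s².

v ≈ 23.0 m/s

Bernoulli from surface to hole (P equal, v_surface ≈ 0): v = √(2gh) = √(2×9.8×26.9) = 23.0 m/s.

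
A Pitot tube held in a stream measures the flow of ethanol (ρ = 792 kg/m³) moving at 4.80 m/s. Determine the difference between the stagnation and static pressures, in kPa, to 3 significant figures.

At the stagnation point the flow is brought to rest, so Bernoulli gives P_stag − P_static = ½ρv².
ΔP = ½·792·4.80² = 9120 Pa.

9.12 kPa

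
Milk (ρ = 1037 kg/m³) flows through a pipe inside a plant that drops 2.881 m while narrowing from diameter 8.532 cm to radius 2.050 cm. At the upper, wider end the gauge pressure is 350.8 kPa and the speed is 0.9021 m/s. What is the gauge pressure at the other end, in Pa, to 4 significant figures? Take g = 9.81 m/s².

372600 Pa

Continuity gives A₁v₁ = A₂v₂, so v₂ = (57.17 cm²)/(13.20 cm²) × 0.9021 m/s = 3.907 m/s.
Bernoulli: P₁ + ½ρv₁² + ρg h₁ = P₂ + ½ρv₂² + ρg h₂, so P₂ = P₁ + ½ρ(v₁² − v₂²) − ρg(h₂ − h₁).
P₂ = 350800 + ½·1037·(0.9021² − 3.907²) − 1037·9.81·(−2.881) = 350800 + (-7491) − (-29310) = 372600 Pa.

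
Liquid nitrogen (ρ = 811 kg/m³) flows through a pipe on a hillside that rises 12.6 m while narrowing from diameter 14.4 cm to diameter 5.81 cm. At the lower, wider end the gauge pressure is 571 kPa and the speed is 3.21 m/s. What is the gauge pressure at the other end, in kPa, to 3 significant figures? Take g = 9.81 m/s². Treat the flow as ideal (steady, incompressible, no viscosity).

Continuity gives A₁v₁ = A₂v₂, so v₂ = (163 cm²)/(26.5 cm²) × 3.21 m/s = 19.7 m/s.
Bernoulli: P₁ + ½ρv₁² + ρg h₁ = P₂ + ½ρv₂² + ρg h₂, so P₂ = P₁ + ½ρ(v₁² − v₂²) − ρg(h₂ − h₁).
P₂ = 571000 + ½·811·(3.21² − 19.7²) − 811·9.81·(+12.6) = 571000 + (-153000) − (100000) = 317000 Pa.

P₂ ≈ 317 kPa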